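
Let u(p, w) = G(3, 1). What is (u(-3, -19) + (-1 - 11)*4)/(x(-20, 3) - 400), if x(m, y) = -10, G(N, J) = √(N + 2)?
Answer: 24/205 - √5/410 ≈ 0.11162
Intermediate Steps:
G(N, J) = √(2 + N)
u(p, w) = √5 (u(p, w) = √(2 + 3) = √5)
(u(-3, -19) + (-1 - 11)*4)/(x(-20, 3) - 400) = (√5 + (-1 - 11)*4)/(-10 - 400) = (√5 - 12*4)/(-410) = (√5 - 48)*(-1/410) = (-48 + √5)*(-1/410) = 24/205 - √5/410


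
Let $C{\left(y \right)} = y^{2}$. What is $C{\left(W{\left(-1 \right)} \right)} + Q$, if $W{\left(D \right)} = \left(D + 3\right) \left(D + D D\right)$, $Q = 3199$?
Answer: $3199$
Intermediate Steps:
$W{\left(D \right)} = \left(3 + D\right) \left(D + D^{2}\right)$
$C{\left(W{\left(-1 \right)} \right)} + Q = \left(- (3 + \left(-1\right)^{2} + 4 \left(-1\right))\right)^{2} + 3199 = \left(- (3 + 1 - 4)\right)^{2} + 3199 = \left(\left(-1\right) 0\right)^{2} + 3199 = 0^{2} + 3199 = 0 + 3199 = 3199$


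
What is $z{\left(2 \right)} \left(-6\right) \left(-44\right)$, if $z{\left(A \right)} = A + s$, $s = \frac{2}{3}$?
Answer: $704$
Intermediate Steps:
$s = \frac{2}{3}$ ($s = 2 \cdot \frac{1}{3} = \frac{2}{3} \approx 0.66667$)
$z{\left(A \right)} = \frac{2}{3} + A$ ($z{\left(A \right)} = A + \frac{2}{3} = \frac{2}{3} + A$)
$z{\left(2 \right)} \left(-6\right) \left(-44\right) = \left(\frac{2}{3} + 2\right) \left(-6\right) \left(-44\right) = \frac{8}{3} \left(-6\right) \left(-44\right) = \left(-16\right) \left(-44\right) = 704$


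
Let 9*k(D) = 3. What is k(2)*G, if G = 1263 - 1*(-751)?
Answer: 2014/3 ≈ 671.33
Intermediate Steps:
G = 2014 (G = 1263 + 751 = 2014)
k(D) = 1/3 (k(D) = (1/9)*3 = 1/3)
k(2)*G = (1/3)*2014 = 2014/3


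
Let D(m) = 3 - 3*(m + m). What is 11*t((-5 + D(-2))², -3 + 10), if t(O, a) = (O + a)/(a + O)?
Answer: 11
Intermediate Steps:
D(m) = 3 - 6*m
t(O, a) = 1 (t(O, a) = (O + a)/(O + a) = 1)
11*t((-5 + D(-2))², -3 + 10) = 11*1 = 11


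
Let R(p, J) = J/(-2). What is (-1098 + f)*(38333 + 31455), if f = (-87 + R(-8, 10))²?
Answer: 514058408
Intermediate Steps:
R(p, J) = -J/2 (R(p, J) = J*(-½) = -J/2)
f = 8464 (f = (-87 - ½*10)² = (-87 - 5)² = (-92)² = 8464)
(-1098 + f)*(38333 + 31455) = (-1098 + 8464)*(38333 + 31455) = 7366*69788 = 514058408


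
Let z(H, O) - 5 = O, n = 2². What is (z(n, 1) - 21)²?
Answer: 225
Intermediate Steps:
n = 4
z(H, O) = 5 + O
(z(n, 1) - 21)² = ((5 + 1) - 21)² = (6 - 21)² = (-15)² = 225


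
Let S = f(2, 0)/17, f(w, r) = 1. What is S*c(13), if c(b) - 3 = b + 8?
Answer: 24/17 ≈ 1.4118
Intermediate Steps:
c(b) = 11 + b (c(b) = 3 + (b + 8) = 3 + (8 + b) = 11 + b)
S = 1/17 ≈ 0.058824
S*c(13) = (11 + 13)/17 = (1/17)*24 = 24/17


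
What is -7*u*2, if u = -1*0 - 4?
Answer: 56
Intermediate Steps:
u = -4 (u = 0 - 4 = -4)
-7*u*2 = -7*(-4)*2 = 28*2 = 56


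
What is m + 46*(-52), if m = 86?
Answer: -2306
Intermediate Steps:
m + 46*(-52) = 86 + 46*(-52) = 86 - 2392 = -2306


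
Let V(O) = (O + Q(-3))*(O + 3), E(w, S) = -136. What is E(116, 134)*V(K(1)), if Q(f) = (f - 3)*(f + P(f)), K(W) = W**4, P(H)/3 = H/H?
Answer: -544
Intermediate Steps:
P(H) = 3 (P(H) = 3*(H/H) = 3*1 = 3)
Q(f) = (-3 + f)*(3 + f) (Q(f) = (f - 3)*(f + 3) = (-3 + f)*(3 + f))
V(O) = O*(3 + O) (V(O) = (O + (-9 + (-3)**2))*(O + 3) = (O + (-9 + 9))*(3 + O) = (O + 0)*(3 + O) = O*(3 + O))
E(116, 134)*V(K(1)) = -136*1**4*(3 + 1**4) = -136*(3 + 1) = -136*4 = -544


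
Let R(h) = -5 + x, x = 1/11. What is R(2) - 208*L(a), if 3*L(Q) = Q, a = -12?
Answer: 9098/11 ≈ 827.09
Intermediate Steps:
x = 1/11 ≈ 0.090909
L(Q) = Q/3
R(h) = -54/11 (R(h) = -5 + 1/11 = -54/11)
R(2) - 208*L(a) = -54/11 - 208*(-12)/3 = -54/11 - 208*(-4) = -54/11 + 832 = 9098/11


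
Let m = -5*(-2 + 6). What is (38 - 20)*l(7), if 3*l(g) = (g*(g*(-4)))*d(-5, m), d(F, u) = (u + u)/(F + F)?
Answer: -4704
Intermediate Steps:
m = -20 (m = -5*4 = -20)
d(F, u) = u/F (d(F, u) = (2*u)/((2*F)) = (2*u)*(1/(2*F)) = u/F)
l(g) = -16*g²/3 (l(g) = ((g*(g*(-4)))*(-20/(-5)))/3 = ((g*(-4*g))*(-20*(-⅕)))/3 = (-4*g²*4)/3 = (-16*g²)/3 = -16*g²/3)
(38 - 20)*l(7) = (38 - 20)*(-16/3*7²) = 18*(-16/3*49) = 18*(-784/3) = -4704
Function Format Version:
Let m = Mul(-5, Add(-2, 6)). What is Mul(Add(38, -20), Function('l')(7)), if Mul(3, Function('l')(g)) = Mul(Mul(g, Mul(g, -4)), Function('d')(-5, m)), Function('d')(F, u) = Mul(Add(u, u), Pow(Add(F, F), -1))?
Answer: -4704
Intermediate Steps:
m = -20 (m = Mul(-5, 4) = -20)
Function('d')(F, u) = Mul(u, Pow(F, -1)) (Function('d')(F, u) = Mul(Mul(2, u), Pow(Mul(2, F), -1)) = Mul(Mul(2, u), Mul(Rational(1, 2), Pow(F, -1))) = Mul(u, Pow(F, -1)))
Function('l')(g) = Mul(Rational(-16, 3), Pow(g, 2)) (Function('l')(g) = Mul(Rational(1, 3), Mul(Mul(g, Mul(g, -4)), Mul(-20, Pow(-5, -1)))) = Mul(Rational(1, 3), Mul(Mul(g, Mul(-4, g)), Mul(-20, Rational(-1, 5)))) = Mul(Rational(1, 3), Mul(Mul(-4, Pow(g, 2)), 4)) = Mul(Rational(1, 3), Mul(-16, Pow(g, 2))) = Mul(Rational(-16, 3), Pow(g, 2)))
Mul(Add(38, -20), Function('l')(7)) = Mul(Add(38, -20), Mul(Rational(-16, 3), Pow(7, 2))) = Mul(18, Mul(Rational(-16, 3), 49)) = Mul(18, Rational(-784, 3)) = -4704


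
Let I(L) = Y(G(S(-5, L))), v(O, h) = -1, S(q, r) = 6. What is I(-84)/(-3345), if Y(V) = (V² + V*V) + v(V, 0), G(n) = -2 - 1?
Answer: -17/3345 ≈ -0.0050822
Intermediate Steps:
G(n) = -3
Y(V) = -1 + 2*V² (Y(V) = (V² + V*V) - 1 = (V² + V²) - 1 = 2*V² - 1 = -1 + 2*V²)
I(L) = 17 (I(L) = -1 + 2*(-3)² = -1 + 2*9 = -1 + 18 = 17)
I(-84)/(-3345) = 17/(-3345) = 17*(-1/3345) = -17/3345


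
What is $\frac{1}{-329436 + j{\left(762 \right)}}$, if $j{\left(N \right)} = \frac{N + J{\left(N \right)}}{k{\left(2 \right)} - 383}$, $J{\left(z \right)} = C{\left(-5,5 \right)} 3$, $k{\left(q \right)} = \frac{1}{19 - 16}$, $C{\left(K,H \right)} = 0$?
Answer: $- \frac{574}{189097407} \approx -3.0355 \cdot 10^{-6}$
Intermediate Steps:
$k{\left(q \right)} = \frac{1}{3}$
$J{\left(z \right)} = 0$ ($J{\left(z \right)} = 0 \cdot 3 = 0$)
$j{\left(N \right)} = - \frac{3 N}{1148}$ ($j{\left(N \right)} = \frac{N + 0}{\frac{1}{3} - 383} = \frac{N}{- \frac{1148}{3}} = N \left(- \frac{3}{1148}\right) = - \frac{3 N}{1148}$)
$\frac{1}{-329436 + j{\left(762 \right)}} = \frac{1}{-329436 - \frac{1143}{574}} = \frac{1}{- \frac{189097407}{574}} = - \frac{574}{189097407}$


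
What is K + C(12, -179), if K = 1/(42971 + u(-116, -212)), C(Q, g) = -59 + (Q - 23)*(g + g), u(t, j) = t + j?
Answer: 165412198/42643 ≈ 3879.0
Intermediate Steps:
u(t, j) = j + t
C(Q, g) = -59 + 2*g*(-23 + Q) (C(Q, g) = -59 + (-23 + Q)*(2*g) = -59 + 2*g*(-23 + Q))
K = 1/42643 (K = 1/(42971 + (-212 - 116)) = 1/(42971 - 328) = 1/42643 ≈ 2.3450e-5)
K + C(12, -179) = 1/42643 + (-59 - 46*(-179) + 2*12*(-179)) = 1/42643 + (-59 + 8234 - 4296) = 1/42643 + 3879 = 165412198/42643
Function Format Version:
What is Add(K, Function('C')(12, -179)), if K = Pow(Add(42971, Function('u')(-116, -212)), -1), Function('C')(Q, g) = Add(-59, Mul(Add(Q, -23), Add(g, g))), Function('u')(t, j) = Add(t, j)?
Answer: Rational(165412198, 42643) ≈ 3879.0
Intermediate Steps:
Function('u')(t, j) = Add(j, t)
Function('C')(Q, g) = Add(-59, Mul(2, g, Add(-23, Q))) (Function('C')(Q, g) = Add(-59, Mul(Add(-23, Q), Mul(2, g))) = Add(-59, Mul(2, g, Add(-23, Q))))
K = Rational(1, 42643) (K = Pow(Add(42971, Add(-212, -116)), -1) = Pow(Add(42971, -328), -1) = Pow(42643, -1) = Rational(1, 42643) ≈ 2.3450e-5)
Add(K, Function('C')(12, -179)) = Add(Rational(1, 42643), Add(-59, Mul(-46, -179), Mul(2, 12, -179))) = Add(Rational(1, 42643), Add(-59, 8234, -4296)) = Add(Rational(1, 42643), 3879) = Rational(165412198, 42643)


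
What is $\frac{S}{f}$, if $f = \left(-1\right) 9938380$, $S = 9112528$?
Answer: $- \frac{2278132}{2484595} \approx -0.9169$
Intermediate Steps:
$f = -9938380$
$\frac{S}{f} = \frac{9112528}{-9938380} = 9112528 \left(- \frac{1}{9938380}\right) = - \frac{2278132}{2484595}$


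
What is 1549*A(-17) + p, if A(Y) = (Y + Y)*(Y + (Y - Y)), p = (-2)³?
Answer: 895314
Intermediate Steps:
p = -8
A(Y) = 2*Y² (A(Y) = (2*Y)*(Y + 0) = (2*Y)*Y = 2*Y²)
1549*A(-17) + p = 1549*(2*(-17)²) - 8 = 1549*(2*289) - 8 = 1549*578 - 8 = 895322 - 8 = 895314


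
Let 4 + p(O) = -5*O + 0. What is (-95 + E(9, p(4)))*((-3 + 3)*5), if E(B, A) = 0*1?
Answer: 0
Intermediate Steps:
p(O) = -4 - 5*O (p(O) = -4 + (-5*O + 0) = -4 - 5*O)
E(B, A) = 0
(-95 + E(9, p(4)))*((-3 + 3)*5) = (-95 + 0)*((-3 + 3)*5) = -0*5 = -95*0 = 0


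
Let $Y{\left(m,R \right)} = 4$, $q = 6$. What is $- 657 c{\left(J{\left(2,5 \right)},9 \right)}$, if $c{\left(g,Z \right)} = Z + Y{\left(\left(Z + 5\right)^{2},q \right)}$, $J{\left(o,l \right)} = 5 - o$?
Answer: $-8541$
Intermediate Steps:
$c{\left(g,Z \right)} = 4 + Z$ ($c{\left(g,Z \right)} = Z + 4 = 4 + Z$)
$- 657 c{\left(J{\left(2,5 \right)},9 \right)} = - 657 \left(4 + 9\right) = \left(-657\right) 13 = -8541$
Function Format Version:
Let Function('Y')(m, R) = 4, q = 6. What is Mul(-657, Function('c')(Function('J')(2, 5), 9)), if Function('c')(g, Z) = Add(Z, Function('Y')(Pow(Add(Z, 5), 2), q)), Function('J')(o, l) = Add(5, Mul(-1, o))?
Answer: -8541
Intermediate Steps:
Function('c')(g, Z) = Add(4, Z) (Function('c')(g, Z) = Add(Z, 4) = Add(4, Z))
Mul(-657, Function('c')(Function('J')(2, 5), 9)) = Mul(-657, Add(4, 9)) = Mul(-657, 13) = -8541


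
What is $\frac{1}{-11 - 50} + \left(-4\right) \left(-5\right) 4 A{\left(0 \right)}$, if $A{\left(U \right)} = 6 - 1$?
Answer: $\frac{24399}{61} \approx 399.98$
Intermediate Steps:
$A{\left(U \right)} = 5$ ($A{\left(U \right)} = 6 - 1 = 5$)
$\frac{1}{-11 - 50} + \left(-4\right) \left(-5\right) 4 A{\left(0 \right)} = \frac{1}{-11 - 50} + \left(-4\right) \left(-5\right) 4 \cdot 5 = \frac{1}{-61} + 20 \cdot 4 \cdot 5 = - \frac{1}{61} + 80 \cdot 5 = - \frac{1}{61} + 400 = \frac{24399}{61}$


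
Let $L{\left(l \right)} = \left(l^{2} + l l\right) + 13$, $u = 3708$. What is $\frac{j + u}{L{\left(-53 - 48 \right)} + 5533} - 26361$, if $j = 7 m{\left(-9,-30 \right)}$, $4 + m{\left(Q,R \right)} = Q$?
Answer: $- \frac{684011611}{25948} \approx -26361.0$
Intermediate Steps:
$m{\left(Q,R \right)} = -4 + Q$
$j = -91$ ($j = 7 \left(-4 - 9\right) = 7 \left(-13\right) = -91$)
$L{\left(l \right)} = 13 + 2 l^{2}$ ($L{\left(l \right)} = \left(l^{2} + l^{2}\right) + 13 = 2 l^{2} + 13 = 13 + 2 l^{2}$)
$\frac{j + u}{L{\left(-53 - 48 \right)} + 5533} - 26361 = \frac{-91 + 3708}{\left(13 + 2 \left(-53 - 48\right)^{2}\right) + 5533} - 26361 = \frac{3617}{\left(13 + 2 \left(-101\right)^{2}\right) + 5533} - 26361 = \frac{3617}{\left(13 + 2 \cdot 10201\right) + 5533} - 26361 = \frac{3617}{\left(13 + 20402\right) + 5533} - 26361 = \frac{3617}{20415 + 5533} - 26361 = \frac{3617}{25948} - 26361 = - \frac{684011611}{25948}$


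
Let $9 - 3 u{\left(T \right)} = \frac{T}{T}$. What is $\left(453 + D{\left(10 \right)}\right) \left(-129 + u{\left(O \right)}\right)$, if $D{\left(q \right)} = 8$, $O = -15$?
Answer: $- \frac{174719}{3} \approx -58240.0$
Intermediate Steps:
$u{\left(T \right)} = \frac{8}{3}$ ($u{\left(T \right)} = 3 - \frac{T \frac{1}{T}}{3} = 3 - \frac{1}{3} = \frac{8}{3}$)
$\left(453 + D{\left(10 \right)}\right) \left(-129 + u{\left(O \right)}\right) = \left(453 + 8\right) \left(-129 + \frac{8}{3}\right) = 461 \left(- \frac{379}{3}\right) = - \frac{174719}{3}$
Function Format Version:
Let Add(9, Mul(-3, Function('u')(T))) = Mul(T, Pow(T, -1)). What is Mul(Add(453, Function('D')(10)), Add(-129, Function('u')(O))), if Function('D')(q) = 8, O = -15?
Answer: Rational(-174719, 3) ≈ -58240.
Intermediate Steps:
Function('u')(T) = Rational(8, 3) (Function('u')(T) = Add(3, Mul(Rational(-1, 3), Mul(T, Pow(T, -1)))) = Add(3, Mul(Rational(-1, 3), 1)) = Add(3, Rational(-1, 3)) = Rational(8, 3))
Mul(Add(453, Function('D')(10)), Add(-129, Function('u')(O))) = Mul(Add(453, 8), Add(-129, Rational(8, 3))) = Mul(461, Rational(-379, 3)) = Rational(-174719, 3)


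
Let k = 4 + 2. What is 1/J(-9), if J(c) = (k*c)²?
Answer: 1/2916 ≈ 0.00034294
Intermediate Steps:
k = 6
J(c) = 36*c² (J(c) = (6*c)² = 36*c²)
1/J(-9) = 1/(36*(-9)²) = 1/(36*81) = 1/2916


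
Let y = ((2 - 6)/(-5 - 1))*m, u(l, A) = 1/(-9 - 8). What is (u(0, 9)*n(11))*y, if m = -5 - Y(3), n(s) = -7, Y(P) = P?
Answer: -112/51 ≈ -2.1961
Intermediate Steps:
u(l, A) = -1/17 (u(l, A) = 1/(-17) = -1/17)
m = -8 (m = -5 - 1*3 = -5 - 3 = -8)
y = -16/3 (y = ((2 - 6)/(-5 - 1))*(-8) = -4/(-6)*(-8) = -4*(-⅙)*(-8) = (⅔)*(-8) = -16/3 ≈ -5.3333)
(u(0, 9)*n(11))*y = -1/17*(-7)*(-16/3) = (7/17)*(-16/3) = -112/51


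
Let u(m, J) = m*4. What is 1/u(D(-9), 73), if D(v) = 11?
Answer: 1/44 ≈ 0.022727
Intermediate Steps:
u(m, J) = 4*m
1/u(D(-9), 73) = 1/(4*11) = 1/44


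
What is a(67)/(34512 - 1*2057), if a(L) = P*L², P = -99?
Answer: -444411/32455 ≈ -13.693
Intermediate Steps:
a(L) = -99*L²
a(67)/(34512 - 1*2057) = (-99*67²)/(34512 - 1*2057) = (-99*4489)/(34512 - 2057) = -444411/32455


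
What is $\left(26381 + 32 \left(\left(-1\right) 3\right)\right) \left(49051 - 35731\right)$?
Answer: $350116200$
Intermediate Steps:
$\left(26381 + 32 \left(\left(-1\right) 3\right)\right) \left(49051 - 35731\right) = \left(26381 + 32 \left(-3\right)\right) 13320 = \left(26381 - 96\right) 13320 = 26285 \cdot 13320 = 350116200$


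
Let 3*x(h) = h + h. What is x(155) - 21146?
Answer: -63128/3 ≈ -21043.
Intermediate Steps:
x(h) = 2*h/3 (x(h) = (h + h)/3 = (2*h)/3 = 2*h/3)
x(155) - 21146 = (⅔)*155 - 21146 = 310/3 - 21146 = -63128/3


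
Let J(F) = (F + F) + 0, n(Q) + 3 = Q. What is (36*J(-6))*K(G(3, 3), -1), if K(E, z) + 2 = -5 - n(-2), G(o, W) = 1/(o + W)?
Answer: 864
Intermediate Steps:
n(Q) = -3 + Q
G(o, W) = 1/(W + o)
K(E, z) = -2 (K(E, z) = -2 + (-5 - (-3 - 2)) = -2 + (-5 - 1*(-5)) = -2 + (-5 + 5) = -2 + 0 = -2)
J(F) = 2*F (J(F) = 2*F + 0 = 2*F)
(36*J(-6))*K(G(3, 3), -1) = (36*(2*(-6)))*(-2) = (36*(-12))*(-2) = -432*(-2) = 864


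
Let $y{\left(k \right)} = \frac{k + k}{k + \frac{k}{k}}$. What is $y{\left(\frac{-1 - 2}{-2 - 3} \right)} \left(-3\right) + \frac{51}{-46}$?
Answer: $- \frac{309}{92} \approx -3.3587$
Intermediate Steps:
$y{\left(k \right)} = \frac{2 k}{1 + k}$ ($y{\left(k \right)} = \frac{2 k}{k + 1} = \frac{2 k}{1 + k}$)
$y{\left(\frac{-1 - 2}{-2 - 3} \right)} \left(-3\right) + \frac{51}{-46} = \frac{2 \frac{-1 - 2}{-2 - 3}}{1 + \frac{-1 - 2}{-2 - 3}} \left(-3\right) + \frac{51}{-46} = \frac{2 \left(- \frac{3}{-5}\right)}{1 - \frac{3}{-5}} \left(-3\right) + 51 \left(- \frac{1}{46}\right) = \frac{2 \left(\left(-3\right) \left(- \frac{1}{5}\right)\right)}{1 - - \frac{3}{5}} \left(-3\right) - \frac{51}{46} = 2 \cdot \frac{3}{5} \frac{1}{1 + \frac{3}{5}} \left(-3\right) - \frac{51}{46} = 2 \cdot \frac{3}{5} \frac{1}{\frac{8}{5}} \left(-3\right) - \frac{51}{46} = 2 \cdot \frac{3}{5} \cdot \frac{5}{8} \left(-3\right) - \frac{51}{46} = \frac{3}{4} \left(-3\right) - \frac{51}{46} = - \frac{9}{4} - \frac{51}{46} = - \frac{309}{92}$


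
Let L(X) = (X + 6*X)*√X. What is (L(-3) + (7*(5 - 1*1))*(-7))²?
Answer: 37093 + 8232*I*√3 ≈ 37093.0 + 14258.0*I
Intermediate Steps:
L(X) = 7*X^(3/2) (L(X) = (7*X)*√X = 7*X^(3/2))
(L(-3) + (7*(5 - 1*1))*(-7))² = (7*(-3)^(3/2) + (7*(5 - 1*1))*(-7))² = (7*(-3*I*√3) + (7*(5 - 1))*(-7))² = (-21*I*√3 + (7*4)*(-7))² = (-21*I*√3 + 28*(-7))² = (-21*I*√3 - 196)² = (-196 - 21*I*√3)²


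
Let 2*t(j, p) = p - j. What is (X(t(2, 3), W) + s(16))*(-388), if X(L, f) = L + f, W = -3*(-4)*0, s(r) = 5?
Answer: -2134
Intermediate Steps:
t(j, p) = p/2 - j/2 (t(j, p) = (p - j)/2 = p/2 - j/2)
W = 0 (W = 12*0 = 0)
(X(t(2, 3), W) + s(16))*(-388) = ((((½)*3 - ½*2) + 0) + 5)*(-388) = (((3/2 - 1) + 0) + 5)*(-388) = ((½ + 0) + 5)*(-388) = (½ + 5)*(-388) = (11/2)*(-388) = -2134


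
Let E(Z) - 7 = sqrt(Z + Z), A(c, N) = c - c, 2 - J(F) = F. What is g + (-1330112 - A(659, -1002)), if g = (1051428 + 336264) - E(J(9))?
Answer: 57573 - I*sqrt(14) ≈ 57573.0 - 3.7417*I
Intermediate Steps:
J(F) = 2 - F
A(c, N) = 0
E(Z) = 7 + sqrt(2)*sqrt(Z) (E(Z) = 7 + sqrt(Z + Z) = 7 + sqrt(2*Z) = 7 + sqrt(2)*sqrt(Z))
g = 1387685 - I*sqrt(14) (g = (1051428 + 336264) - (7 + sqrt(2)*sqrt(2 - 1*9)) = 1387692 - (7 + sqrt(2)*sqrt(2 - 9)) = 1387692 - (7 + sqrt(2)*sqrt(-7)) = 1387692 - (7 + sqrt(2)*(I*sqrt(7))) = 1387692 - (7 + I*sqrt(14)) = 1387692 + (-7 - I*sqrt(14)) = 1387685 - I*sqrt(14) ≈ 1.3877e+6 - 3.7417*I)
g + (-1330112 - A(659, -1002)) = (1387685 - I*sqrt(14)) + (-1330112 - 1*0) = (1387685 - I*sqrt(14)) + (-1330112 + 0) = (1387685 - I*sqrt(14)) - 1330112 = 57573 - I*sqrt(14)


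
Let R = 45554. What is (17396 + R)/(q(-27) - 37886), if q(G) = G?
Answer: -62950/37913 ≈ -1.6604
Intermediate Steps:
(17396 + R)/(q(-27) - 37886) = (17396 + 45554)/(-27 - 37886) = 62950/(-37913) = 62950*(-1/37913) = -62950/37913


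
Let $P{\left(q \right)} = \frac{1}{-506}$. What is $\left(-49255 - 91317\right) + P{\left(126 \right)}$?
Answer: $- \frac{71129433}{506} \approx -1.4057 \cdot 10^{5}$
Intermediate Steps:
$P{\left(q \right)} = - \frac{1}{506}$
$\left(-49255 - 91317\right) + P{\left(126 \right)} = \left(-49255 - 91317\right) - \frac{1}{506} = -140572 - \frac{1}{506} = - \frac{71129433}{506}$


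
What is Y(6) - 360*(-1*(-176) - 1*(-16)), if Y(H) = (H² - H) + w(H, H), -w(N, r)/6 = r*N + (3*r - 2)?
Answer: -69402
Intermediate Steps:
w(N, r) = 12 - 18*r - 6*N*r (w(N, r) = -6*(r*N + (3*r - 2)) = -6*(N*r + (-2 + 3*r)) = -6*(-2 + 3*r + N*r) = 12 - 18*r - 6*N*r)
Y(H) = 12 - 19*H - 5*H² (Y(H) = (H² - H) + (12 - 18*H - 6*H*H) = (H² - H) + (12 - 18*H - 6*H²) = 12 - 19*H - 5*H²)
Y(6) - 360*(-1*(-176) - 1*(-16)) = (12 - 19*6 - 5*6²) - 360*(-1*(-176) - 1*(-16)) = (12 - 114 - 5*36) - 360*(176 + 16) = (12 - 114 - 180) - 360*192 = -282 - 69120 = -69402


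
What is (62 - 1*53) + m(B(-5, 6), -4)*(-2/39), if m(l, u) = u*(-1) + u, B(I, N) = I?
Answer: 9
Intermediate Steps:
m(l, u) = 0 (m(l, u) = -u + u = 0)
(62 - 1*53) + m(B(-5, 6), -4)*(-2/39) = (62 - 1*53) + 0*(-2/39) = (62 - 53) + 0*(-2*1/39) = 9 + 0*(-2/39) = 9 + 0 = 9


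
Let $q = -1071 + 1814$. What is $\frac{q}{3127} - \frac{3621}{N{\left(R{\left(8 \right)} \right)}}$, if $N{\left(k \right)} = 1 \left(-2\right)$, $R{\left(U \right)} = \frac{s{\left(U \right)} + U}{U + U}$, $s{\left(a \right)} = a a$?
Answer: $\frac{11324353}{6254} \approx 1810.7$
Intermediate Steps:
$s{\left(a \right)} = a^{2}$
$q = 743$
$R{\left(U \right)} = \frac{U + U^{2}}{2 U}$ ($R{\left(U \right)} = \frac{U^{2} + U}{U + U} = \frac{U + U^{2}}{2 U}$)
$N{\left(k \right)} = -2$
$\frac{q}{3127} - \frac{3621}{N{\left(R{\left(8 \right)} \right)}} = \frac{743}{3127} - \frac{3621}{-2} = 743 \cdot \frac{1}{3127} - - \frac{3621}{2} = \frac{743}{3127} + \frac{3621}{2} = \frac{11324353}{6254}$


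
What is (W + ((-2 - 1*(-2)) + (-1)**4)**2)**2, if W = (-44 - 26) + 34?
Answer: 1225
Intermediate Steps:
W = -36 (W = -70 + 34 = -36)
(W + ((-2 - 1*(-2)) + (-1)**4)**2)**2 = (-36 + ((-2 - 1*(-2)) + (-1)**4)**2)**2 = (-36 + ((-2 + 2) + 1)**2)**2 = (-36 + (0 + 1)**2)**2 = (-36 + 1**2)**2 = (-36 + 1)**2 = (-35)**2 = 1225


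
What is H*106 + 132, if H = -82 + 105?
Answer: 2570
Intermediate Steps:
H = 23
H*106 + 132 = 23*106 + 132 = 2438 + 132 = 2570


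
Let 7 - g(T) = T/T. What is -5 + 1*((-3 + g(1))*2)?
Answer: 1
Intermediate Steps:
g(T) = 6 (g(T) = 7 - T/T = 7 - 1*1 = 7 - 1 = 6)
-5 + 1*((-3 + g(1))*2) = -5 + 1*((-3 + 6)*2) = -5 + 1*(3*2) = -5 + 1*6 = -5 + 6 = 1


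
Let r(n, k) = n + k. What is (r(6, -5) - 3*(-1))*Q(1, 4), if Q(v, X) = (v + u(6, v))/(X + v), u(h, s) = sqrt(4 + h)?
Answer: 4/5 + 4*sqrt(10)/5 ≈ 3.3298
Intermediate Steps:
r(n, k) = k + n
Q(v, X) = (v + sqrt(10))/(X + v) (Q(v, X) = (v + sqrt(4 + 6))/(X + v) = (v + sqrt(10))/(X + v))
(r(6, -5) - 3*(-1))*Q(1, 4) = ((-5 + 6) - 3*(-1))*((1 + sqrt(10))/(4 + 1)) = (1 + 3)*((1 + sqrt(10))/5) = 4*((1 + sqrt(10))/5) = 4*(1/5 + sqrt(10)/5) = 4/5 + 4*sqrt(10)/5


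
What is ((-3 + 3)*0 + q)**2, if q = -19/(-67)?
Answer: 361/4489 ≈ 0.080419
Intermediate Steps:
q = 19/67 (q = -19*(-1/67) = 19/67 ≈ 0.28358)
((-3 + 3)*0 + q)**2 = ((-3 + 3)*0 + 19/67)**2 = (0*0 + 19/67)**2 = (0 + 19/67)**2 = (19/67)**2 = 361/4489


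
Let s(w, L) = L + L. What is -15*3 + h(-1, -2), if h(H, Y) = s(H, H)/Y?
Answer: -44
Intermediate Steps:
s(w, L) = 2*L
h(H, Y) = 2*H/Y (h(H, Y) = (2*H)/Y = 2*H/Y)
-15*3 + h(-1, -2) = -15*3 + 2*(-1)/(-2) = -45 + 2*(-1)*(-½) = -45 + 1 = -44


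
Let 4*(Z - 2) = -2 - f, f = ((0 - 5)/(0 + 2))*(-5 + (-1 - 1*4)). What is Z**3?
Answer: -6859/64 ≈ -107.17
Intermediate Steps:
f = 25 (f = (-5/2)*(-5 + (-1 - 4)) = (-5*1/2)*(-5 - 5) = -5/2*(-10) = 25)
Z = -19/4 (Z = 2 + (-2 - 1*25)/4 = 2 + (-2 - 25)/4 = 2 + (1/4)*(-27) = 2 - 27/4 = -19/4 ≈ -4.7500)
Z**3 = (-19/4)**3 = -6859/64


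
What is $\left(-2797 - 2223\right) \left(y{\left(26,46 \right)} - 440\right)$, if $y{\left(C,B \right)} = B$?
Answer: $1977880$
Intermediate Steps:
$\left(-2797 - 2223\right) \left(y{\left(26,46 \right)} - 440\right) = \left(-2797 - 2223\right) \left(46 - 440\right) = \left(-5020\right) \left(-394\right) = 1977880$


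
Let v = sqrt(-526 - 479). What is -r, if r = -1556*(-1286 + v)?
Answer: -2001016 + 1556*I*sqrt(1005) ≈ -2.001e+6 + 49328.0*I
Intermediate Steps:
v = I*sqrt(1005) (v = sqrt(-1005) = I*sqrt(1005) ≈ 31.702*I)
r = 2001016 - 1556*I*sqrt(1005) (r = -1556*(-1286 + I*sqrt(1005)) = 2001016 - 1556*I*sqrt(1005) ≈ 2.001e+6 - 49328.0*I)
-r = -(2001016 - 1556*I*sqrt(1005)) = -2001016 + 1556*I*sqrt(1005)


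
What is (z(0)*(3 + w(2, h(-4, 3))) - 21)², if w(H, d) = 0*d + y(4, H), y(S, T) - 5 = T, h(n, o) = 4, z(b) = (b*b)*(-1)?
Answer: 441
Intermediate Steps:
z(b) = -b² (z(b) = b²*(-1) = -b²)
y(S, T) = 5 + T
w(H, d) = 5 + H (w(H, d) = 0*d + (5 + H) = 0 + (5 + H) = 5 + H)
(z(0)*(3 + w(2, h(-4, 3))) - 21)² = ((-1*0²)*(3 + (5 + 2)) - 21)² = ((-1*0)*(3 + 7) - 21)² = (0*10 - 21)² = (0 - 21)² = (-21)² = 441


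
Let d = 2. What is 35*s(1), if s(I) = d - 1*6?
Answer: -140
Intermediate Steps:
s(I) = -4 (s(I) = 2 - 1*6 = 2 - 6 = -4)
35*s(1) = 35*(-4) = -140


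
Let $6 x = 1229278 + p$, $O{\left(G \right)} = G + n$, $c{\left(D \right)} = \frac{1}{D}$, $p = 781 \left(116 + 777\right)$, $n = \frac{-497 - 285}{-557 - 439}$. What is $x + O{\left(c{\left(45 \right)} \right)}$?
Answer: $\frac{1199380613}{3735} \approx 3.2112 \cdot 10^{5}$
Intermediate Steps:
$n = \frac{391}{498}$ ($n = - \frac{782}{-996} = \left(-782\right) \left(- \frac{1}{996}\right) = \frac{391}{498} \approx 0.78514$)
$p = 697433$ ($p = 781 \cdot 893 = 697433$)
$O{\left(G \right)} = \frac{391}{498} + G$ ($O{\left(G \right)} = G + \frac{391}{498} = \frac{391}{498} + G$)
$x = \frac{642237}{2}$ ($x = \frac{1229278 + 697433}{6} = \frac{1}{6} \cdot 1926711 = \frac{642237}{2} \approx 3.2112 \cdot 10^{5}$)
$x + O{\left(c{\left(45 \right)} \right)} = \frac{642237}{2} + \left(\frac{391}{498} + \frac{1}{45}\right) = \frac{642237}{2} + \frac{6031}{7470} = \frac{1199380613}{3735}$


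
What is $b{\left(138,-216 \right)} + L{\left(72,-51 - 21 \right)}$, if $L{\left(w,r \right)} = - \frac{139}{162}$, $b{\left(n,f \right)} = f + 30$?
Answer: $- \frac{30271}{162} \approx -186.86$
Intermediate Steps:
$b{\left(n,f \right)} = 30 + f$
$L{\left(w,r \right)} = - \frac{139}{162}$ ($L{\left(w,r \right)} = \left(-139\right) \frac{1}{162} = - \frac{139}{162}$)
$b{\left(138,-216 \right)} + L{\left(72,-51 - 21 \right)} = \left(30 - 216\right) - \frac{139}{162} = -186 - \frac{139}{162} = - \frac{30271}{162}$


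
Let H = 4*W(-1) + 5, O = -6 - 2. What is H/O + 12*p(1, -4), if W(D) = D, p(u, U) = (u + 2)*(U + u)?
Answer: -865/8 ≈ -108.13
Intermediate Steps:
p(u, U) = (2 + u)*(U + u)
O = -8
H = 1 (H = 4*(-1) + 5 = -4 + 5 = 1)
H/O + 12*p(1, -4) = 1/(-8) + 12*(1**2 + 2*(-4) + 2*1 - 4*1) = 1*(-1/8) + 12*(1 - 8 + 2 - 4) = -1/8 + 12*(-9) = -1/8 - 108 = -865/8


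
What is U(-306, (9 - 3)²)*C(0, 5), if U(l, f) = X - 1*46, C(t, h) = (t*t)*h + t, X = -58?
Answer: 0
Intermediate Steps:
C(t, h) = t + h*t² (C(t, h) = t²*h + t = h*t² + t = t + h*t²)
U(l, f) = -104 (U(l, f) = -58 - 1*46 = -58 - 46 = -104)
U(-306, (9 - 3)²)*C(0, 5) = -0*(1 + 5*0) = -0*(1 + 0) = -0 = -104*0 = 0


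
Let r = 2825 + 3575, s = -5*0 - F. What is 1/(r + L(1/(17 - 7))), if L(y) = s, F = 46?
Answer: 1/6354 ≈ 0.00015738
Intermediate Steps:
s = -46 (s = -5*0 - 1*46 = 0 - 46 = -46)
r = 6400
L(y) = -46
1/(r + L(1/(17 - 7))) = 1/(6400 - 46) = 1/6354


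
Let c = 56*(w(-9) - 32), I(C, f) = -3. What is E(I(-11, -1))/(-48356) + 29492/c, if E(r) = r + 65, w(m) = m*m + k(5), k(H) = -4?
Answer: 6365888/544005 ≈ 11.702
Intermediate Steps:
w(m) = -4 + m² (w(m) = m*m - 4 = m² - 4 = -4 + m²)
E(r) = 65 + r
c = 2520 (c = 56*((-4 + (-9)²) - 32) = 56*((-4 + 81) - 32) = 56*(77 - 32) = 56*45 = 2520)
E(I(-11, -1))/(-48356) + 29492/c = (65 - 3)/(-48356) + 29492/2520 = 62*(-1/48356) + 29492*(1/2520) = -31/24178 + 7373/630 = 6365888/544005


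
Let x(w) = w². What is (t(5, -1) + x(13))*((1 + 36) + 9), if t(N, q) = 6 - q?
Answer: 8096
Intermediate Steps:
(t(5, -1) + x(13))*((1 + 36) + 9) = ((6 - 1*(-1)) + 13²)*((1 + 36) + 9) = ((6 + 1) + 169)*(37 + 9) = (7 + 169)*46 = 176*46 = 8096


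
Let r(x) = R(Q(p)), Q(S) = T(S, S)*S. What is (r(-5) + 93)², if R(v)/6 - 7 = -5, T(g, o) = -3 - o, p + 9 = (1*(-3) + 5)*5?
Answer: 11025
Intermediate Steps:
p = 1 (p = -9 + (1*(-3) + 5)*5 = -9 + (-3 + 5)*5 = -9 + 2*5 = -9 + 10 = 1)
Q(S) = S*(-3 - S) (Q(S) = (-3 - S)*S = S*(-3 - S))
R(v) = 12 (R(v) = 42 + 6*(-5) = 42 - 30 = 12)
r(x) = 12
(r(-5) + 93)² = (12 + 93)² = 105² = 11025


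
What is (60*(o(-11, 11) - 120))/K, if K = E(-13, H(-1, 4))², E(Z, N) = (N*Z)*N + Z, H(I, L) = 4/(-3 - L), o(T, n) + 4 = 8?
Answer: -3342192/142805 ≈ -23.404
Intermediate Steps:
o(T, n) = 4 (o(T, n) = -4 + 8 = 4)
E(Z, N) = Z + Z*N² (E(Z, N) = Z*N² + Z = Z + Z*N²)
K = 714025/2401 (K = (-13*(1 + (-4/(3 + 4))²))² = (-13*(1 + (-4/7)²))² = (-13*(1 + 16/49))² = (-13*65/49)² = (-845/49)² = 714025/2401 ≈ 297.39)
(60*(o(-11, 11) - 120))/K = (60*(4 - 120))/(714025/2401) = (60*(-116))*(2401/714025) = -6960*2401/714025 = -3342192/142805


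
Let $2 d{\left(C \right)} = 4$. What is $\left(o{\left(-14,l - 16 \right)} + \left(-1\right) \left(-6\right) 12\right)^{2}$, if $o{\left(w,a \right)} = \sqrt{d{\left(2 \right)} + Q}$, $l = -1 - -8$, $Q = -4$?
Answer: $\left(72 + i \sqrt{2}\right)^{2} \approx 5182.0 + 203.65 i$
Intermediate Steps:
$d{\left(C \right)} = 2$ ($d{\left(C \right)} = \frac{1}{2} \cdot 4 = 2$)
$l = 7$ ($l = -1 + 8 = 7$)
$o{\left(w,a \right)} = i \sqrt{2}$ ($o{\left(w,a \right)} = \sqrt{2 - 4} = \sqrt{-2} = i \sqrt{2}$)
$\left(o{\left(-14,l - 16 \right)} + \left(-1\right) \left(-6\right) 12\right)^{2} = \left(i \sqrt{2} + \left(-1\right) \left(-6\right) 12\right)^{2} = \left(i \sqrt{2} + 6 \cdot 12\right)^{2} = \left(i \sqrt{2} + 72\right)^{2} = \left(72 + i \sqrt{2}\right)^{2}$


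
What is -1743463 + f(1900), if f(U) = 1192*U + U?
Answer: 523237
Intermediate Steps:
f(U) = 1193*U
-1743463 + f(1900) = -1743463 + 1193*1900 = -1743463 + 2266700 = 523237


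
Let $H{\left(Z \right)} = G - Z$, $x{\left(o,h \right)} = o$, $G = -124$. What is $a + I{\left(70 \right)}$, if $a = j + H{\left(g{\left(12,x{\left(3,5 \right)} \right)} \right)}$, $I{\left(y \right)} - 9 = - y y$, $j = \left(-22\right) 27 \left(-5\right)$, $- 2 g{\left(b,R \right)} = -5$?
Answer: $- \frac{4095}{2} \approx -2047.5$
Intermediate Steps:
$g{\left(b,R \right)} = \frac{5}{2}$ ($g{\left(b,R \right)} = \left(- \frac{1}{2}\right) \left(-5\right) = \frac{5}{2}$)
$H{\left(Z \right)} = -124 - Z$
$j = 2970$ ($j = \left(-594\right) \left(-5\right) = 2970$)
$I{\left(y \right)} = 9 - y^{2}$ ($I{\left(y \right)} = 9 + - y y = 9 - y^{2}$)
$a = \frac{5687}{2}$ ($a = 2970 - \frac{253}{2} = \frac{5687}{2} \approx 2843.5$)
$a + I{\left(70 \right)} = \frac{5687}{2} + \left(9 - 70^{2}\right) = \frac{5687}{2} + \left(9 - 4900\right) = \frac{5687}{2} - 4891 = - \frac{4095}{2}$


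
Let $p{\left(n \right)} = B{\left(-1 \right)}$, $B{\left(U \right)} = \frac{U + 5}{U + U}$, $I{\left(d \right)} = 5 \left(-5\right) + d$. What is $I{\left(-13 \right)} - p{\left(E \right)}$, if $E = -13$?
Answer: $-36$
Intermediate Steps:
$I{\left(d \right)} = -25 + d$
$B{\left(U \right)} = \frac{5 + U}{2 U}$
$p{\left(n \right)} = -2$ ($p{\left(n \right)} = \frac{5 - 1}{2 \left(-1\right)} = \frac{1}{2} \left(-1\right) 4 = -2$)
$I{\left(-13 \right)} - p{\left(E \right)} = \left(-25 - 13\right) - -2 = -38 + 2 = -36$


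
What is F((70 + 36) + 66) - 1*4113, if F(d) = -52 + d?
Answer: -3993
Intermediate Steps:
F((70 + 36) + 66) - 1*4113 = (-52 + ((70 + 36) + 66)) - 1*4113 = (-52 + (106 + 66)) - 4113 = (-52 + 172) - 4113 = 120 - 4113 = -3993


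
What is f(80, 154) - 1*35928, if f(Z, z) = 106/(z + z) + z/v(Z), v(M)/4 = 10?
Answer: -55322661/1540 ≈ -35924.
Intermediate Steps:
v(M) = 40 (v(M) = 4*10 = 40)
f(Z, z) = 53/z + z/40 (f(Z, z) = 106/(z + z) + z/40 = 106/((2*z)) + z*(1/40) = 106*(1/(2*z)) + z/40 = 53/z + z/40)
f(80, 154) - 1*35928 = (53/154 + (1/40)*154) - 1*35928 = (53*(1/154) + 77/20) - 35928 = (53/154 + 77/20) - 35928 = 6459/1540 - 35928 = -55322661/1540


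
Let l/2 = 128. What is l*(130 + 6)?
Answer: 34816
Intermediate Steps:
l = 256 (l = 2*128 = 256)
l*(130 + 6) = 256*(130 + 6) = 256*136 = 34816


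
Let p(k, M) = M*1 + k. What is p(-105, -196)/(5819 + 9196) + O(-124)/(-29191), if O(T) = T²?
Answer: -34236733/62614695 ≈ -0.54678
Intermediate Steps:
p(k, M) = M + k
p(-105, -196)/(5819 + 9196) + O(-124)/(-29191) = (-196 - 105)/(5819 + 9196) + (-124)²/(-29191) = -301/15015 + 15376*(-1/29191) = -301*1/15015 - 15376/29191 = -43/2145 - 15376/29191 = -34236733/62614695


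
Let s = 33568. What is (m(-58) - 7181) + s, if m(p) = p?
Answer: 26329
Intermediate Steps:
(m(-58) - 7181) + s = (-58 - 7181) + 33568 = -7239 + 33568 = 26329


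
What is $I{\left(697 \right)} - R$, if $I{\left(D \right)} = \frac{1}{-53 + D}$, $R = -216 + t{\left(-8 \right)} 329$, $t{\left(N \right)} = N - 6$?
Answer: $\frac{3105369}{644} \approx 4822.0$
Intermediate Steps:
$t{\left(N \right)} = -6 + N$
$R = -4822$ ($R = -216 + \left(-6 - 8\right) 329 = -216 - 4606 = -4822$)
$I{\left(697 \right)} - R = \frac{1}{-53 + 697} - -4822 = \frac{1}{644} + 4822 = \frac{3105369}{644}$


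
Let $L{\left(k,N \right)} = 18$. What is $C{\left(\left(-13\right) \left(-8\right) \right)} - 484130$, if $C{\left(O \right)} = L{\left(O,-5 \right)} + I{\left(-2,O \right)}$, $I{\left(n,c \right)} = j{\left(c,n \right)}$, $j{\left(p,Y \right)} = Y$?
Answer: $-484114$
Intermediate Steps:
$I{\left(n,c \right)} = n$
$C{\left(O \right)} = 16$ ($C{\left(O \right)} = 18 - 2 = 16$)
$C{\left(\left(-13\right) \left(-8\right) \right)} - 484130 = 16 - 484130 = -484114$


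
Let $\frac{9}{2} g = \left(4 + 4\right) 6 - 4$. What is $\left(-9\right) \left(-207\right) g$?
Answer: $18216$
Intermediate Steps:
$g = \frac{88}{9}$ ($g = \frac{2 \left(\left(4 + 4\right) 6 - 4\right)}{9} = \frac{2 \left(8 \cdot 6 - 4\right)}{9} = \frac{2 \left(48 - 4\right)}{9} = \frac{2}{9} \cdot 44 = \frac{88}{9} \approx 9.7778$)
$\left(-9\right) \left(-207\right) g = \left(-9\right) \left(-207\right) \frac{88}{9} = 1863 \cdot \frac{88}{9} = 18216$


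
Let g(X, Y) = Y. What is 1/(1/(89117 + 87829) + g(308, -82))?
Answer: -176946/14509571 ≈ -0.012195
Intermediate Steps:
1/(1/(89117 + 87829) + g(308, -82)) = 1/(1/(89117 + 87829) - 82) = 1/(1/176946 - 82) = 1/(-14509571/176946) = -176946/14509571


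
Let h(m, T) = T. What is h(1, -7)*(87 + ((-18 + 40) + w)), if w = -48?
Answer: -427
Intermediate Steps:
h(1, -7)*(87 + ((-18 + 40) + w)) = -7*(87 + ((-18 + 40) - 48)) = -7*(87 + (22 - 48)) = -7*(87 - 26) = -7*61 = -427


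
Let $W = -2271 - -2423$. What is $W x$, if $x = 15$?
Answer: $2280$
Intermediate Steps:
$W = 152$ ($W = -2271 + 2423 = 152$)
$W x = 152 \cdot 15 = 2280$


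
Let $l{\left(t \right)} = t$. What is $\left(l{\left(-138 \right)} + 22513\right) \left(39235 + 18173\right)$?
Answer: $1284504000$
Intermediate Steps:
$\left(l{\left(-138 \right)} + 22513\right) \left(39235 + 18173\right) = \left(-138 + 22513\right) \left(39235 + 18173\right) = 22375 \cdot 57408 = 1284504000$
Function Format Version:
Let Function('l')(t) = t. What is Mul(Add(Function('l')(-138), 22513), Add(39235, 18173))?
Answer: 1284504000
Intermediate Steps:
Mul(Add(Function('l')(-138), 22513), Add(39235, 18173)) = Mul(Add(-138, 22513), Add(39235, 18173)) = Mul(22375, 57408) = 1284504000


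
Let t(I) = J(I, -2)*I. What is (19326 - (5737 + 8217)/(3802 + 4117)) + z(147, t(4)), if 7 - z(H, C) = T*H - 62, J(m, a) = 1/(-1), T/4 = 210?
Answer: -824263069/7919 ≈ -1.0409e+5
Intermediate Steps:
T = 840 (T = 4*210 = 840)
J(m, a) = -1
t(I) = -I
z(H, C) = 69 - 840*H (z(H, C) = 7 - (840*H - 62) = 7 - (-62 + 840*H) = 7 + (62 - 840*H) = 69 - 840*H)
(19326 - (5737 + 8217)/(3802 + 4117)) + z(147, t(4)) = (19326 - (5737 + 8217)/(3802 + 4117)) + (69 - 840*147) = (19326 - 13954/7919) + (69 - 123480) = (19326 - 13954/7919) - 123411 = 153028640/7919 - 123411 = -824263069/7919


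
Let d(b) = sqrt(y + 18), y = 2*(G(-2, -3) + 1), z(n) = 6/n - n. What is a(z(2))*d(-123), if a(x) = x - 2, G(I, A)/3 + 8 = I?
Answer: -2*I*sqrt(10) ≈ -6.3246*I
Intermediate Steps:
G(I, A) = -24 + 3*I
z(n) = -n + 6/n
a(x) = -2 + x
y = -58 (y = 2*((-24 + 3*(-2)) + 1) = 2*((-24 - 6) + 1) = 2*(-30 + 1) = 2*(-29) = -58)
d(b) = 2*I*sqrt(10) (d(b) = sqrt(-58 + 18) = sqrt(-40) = 2*I*sqrt(10))
a(z(2))*d(-123) = (-2 + (-1*2 + 6/2))*(2*I*sqrt(10)) = (-2 + (-2 + 6*(1/2)))*(2*I*sqrt(10)) = (-2 + (-2 + 3))*(2*I*sqrt(10)) = (-2 + 1)*(2*I*sqrt(10)) = -2*I*sqrt(10)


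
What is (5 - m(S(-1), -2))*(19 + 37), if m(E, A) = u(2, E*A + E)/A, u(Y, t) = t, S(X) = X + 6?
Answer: 140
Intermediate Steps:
S(X) = 6 + X
m(E, A) = (E + A*E)/A (m(E, A) = (E*A + E)/A = (A*E + E)/A = (E + A*E)/A)
(5 - m(S(-1), -2))*(19 + 37) = (5 - ((6 - 1) + (6 - 1)/(-2)))*(19 + 37) = (5 - (5 + 5*(-½)))*56 = (5 - (5 - 5/2))*56 = (5 - 1*5/2)*56 = (5 - 5/2)*56 = (5/2)*56 = 140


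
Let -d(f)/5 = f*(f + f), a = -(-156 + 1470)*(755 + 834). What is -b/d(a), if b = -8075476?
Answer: -2018869/10898796247290 ≈ -1.8524e-7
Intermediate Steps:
a = -2087946 (a = -1314*1589 = -1*2087946 = -2087946)
d(f) = -10*f**2 (d(f) = -5*f*(f + f) = -5*f*2*f = -10*f**2)
-b/d(a) = -(-8075476)/((-10*(-2087946)**2)) = -(-8075476)/((-10*4359518498916)) = -(-8075476)/(-43595184989160) = -(-8075476)*(-1)/43595184989160 = -1*2018869/10898796247290 = -2018869/10898796247290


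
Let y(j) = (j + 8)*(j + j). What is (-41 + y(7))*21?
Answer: 3549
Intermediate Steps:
y(j) = 2*j*(8 + j) (y(j) = (8 + j)*(2*j) = 2*j*(8 + j))
(-41 + y(7))*21 = (-41 + 2*7*(8 + 7))*21 = (-41 + 2*7*15)*21 = (-41 + 210)*21 = 169*21 = 3549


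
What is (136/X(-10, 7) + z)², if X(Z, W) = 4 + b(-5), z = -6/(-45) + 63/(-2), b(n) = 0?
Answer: 6241/900 ≈ 6.9344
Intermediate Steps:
z = -941/30 (z = -6*(-1/45) + 63*(-½) = 2/15 - 63/2 = -941/30 ≈ -31.367)
X(Z, W) = 4 (X(Z, W) = 4 + 0 = 4)
(136/X(-10, 7) + z)² = (136/4 - 941/30)² = (136*(¼) - 941/30)² = (34 - 941/30)² = (79/30)² = 6241/900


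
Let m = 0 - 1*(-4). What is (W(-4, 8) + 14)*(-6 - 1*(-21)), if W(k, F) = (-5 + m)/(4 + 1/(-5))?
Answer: 3915/19 ≈ 206.05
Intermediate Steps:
m = 4 (m = 0 + 4 = 4)
W(k, F) = -5/19 (W(k, F) = (-5 + 4)/(4 + 1/(-5)) = -1/(4 - ⅕) = -1/19/5 = -1*5/19 = -5/19)
(W(-4, 8) + 14)*(-6 - 1*(-21)) = (-5/19 + 14)*(-6 - 1*(-21)) = 261*(-6 + 21)/19 = (261/19)*15 = 3915/19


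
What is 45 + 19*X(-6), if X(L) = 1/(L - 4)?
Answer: 431/10 ≈ 43.100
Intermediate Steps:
X(L) = 1/(-4 + L)
45 + 19*X(-6) = 45 + 19/(-4 - 6) = 45 + 19/(-10) = 45 + 19*(-⅒) = 45 - 19/10 = 431/10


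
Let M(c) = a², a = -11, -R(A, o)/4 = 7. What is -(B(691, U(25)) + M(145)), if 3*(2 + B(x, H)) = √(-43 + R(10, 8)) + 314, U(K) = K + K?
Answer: -671/3 - I*√71/3 ≈ -223.67 - 2.8087*I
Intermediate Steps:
R(A, o) = -28 (R(A, o) = -4*7 = -28)
U(K) = 2*K
B(x, H) = 308/3 + I*√71/3 (B(x, H) = -2 + (√(-43 - 28) + 314)/3 = -2 + (√(-71) + 314)/3 = -2 + (I*√71 + 314)/3 = -2 + (314 + I*√71)/3 = -2 + (314/3 + I*√71/3) = 308/3 + I*√71/3)
M(c) = 121 (M(c) = (-11)² = 121)
-(B(691, U(25)) + M(145)) = -((308/3 + I*√71/3) + 121) = -(671/3 + I*√71/3) = -671/3 - I*√71/3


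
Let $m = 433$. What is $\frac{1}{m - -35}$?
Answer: $\frac{1}{468} \approx 0.0021368$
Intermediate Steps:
$\frac{1}{m - -35} = \frac{1}{433 - -35} = \frac{1}{433 + \left(-433 + 468\right)} = \frac{1}{433 + 35} = \frac{1}{468}$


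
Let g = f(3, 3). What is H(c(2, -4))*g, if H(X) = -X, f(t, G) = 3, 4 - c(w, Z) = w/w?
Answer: -9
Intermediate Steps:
c(w, Z) = 3 (c(w, Z) = 4 - w/w = 4 - 1*1 = 4 - 1 = 3)
g = 3
H(c(2, -4))*g = -1*3*3 = -3*3 = -9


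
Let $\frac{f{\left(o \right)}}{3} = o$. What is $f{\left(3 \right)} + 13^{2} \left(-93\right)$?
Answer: $-15708$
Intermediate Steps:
$f{\left(o \right)} = 3 o$
$f{\left(3 \right)} + 13^{2} \left(-93\right) = 3 \cdot 3 + 13^{2} \left(-93\right) = 9 + 169 \left(-93\right) = 9 - 15717 = -15708$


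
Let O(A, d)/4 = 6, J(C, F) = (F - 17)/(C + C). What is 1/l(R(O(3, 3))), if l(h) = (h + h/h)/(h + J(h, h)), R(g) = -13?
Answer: 77/78 ≈ 0.98718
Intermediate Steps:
J(C, F) = (-17 + F)/(2*C) (J(C, F) = (-17 + F)/((2*C)) = (-17 + F)*(1/(2*C)) = (-17 + F)/(2*C))
O(A, d) = 24 (O(A, d) = 4*6 = 24)
l(h) = (1 + h)/(h + (-17 + h)/(2*h)) (l(h) = (h + h/h)/(h + (-17 + h)/(2*h)) = (h + 1)/(h + (-17 + h)/(2*h)) = (1 + h)/(h + (-17 + h)/(2*h)))
1/l(R(O(3, 3))) = 1/(2*(-13)*(1 - 13)/(-17 - 13 + 2*(-13)²)) = 1/(2*(-13)*(-12)/(-17 - 13 + 2*169)) = 1/(2*(-13)*(-12)/(-17 - 13 + 338)) = 1/(2*(-13)*(-12)/308) = 1/(2*(-13)*(1/308)*(-12)) = 1/(78/77) = 77/78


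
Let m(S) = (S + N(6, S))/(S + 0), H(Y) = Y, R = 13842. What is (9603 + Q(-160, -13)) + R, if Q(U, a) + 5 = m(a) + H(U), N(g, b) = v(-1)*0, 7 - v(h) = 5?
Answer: 23281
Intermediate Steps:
v(h) = 2 (v(h) = 7 - 1*5 = 7 - 5 = 2)
N(g, b) = 0 (N(g, b) = 2*0 = 0)
m(S) = 1 (m(S) = (S + 0)/(S + 0) = S/S = 1)
Q(U, a) = -4 + U (Q(U, a) = -5 + (1 + U) = -4 + U)
(9603 + Q(-160, -13)) + R = (9603 + (-4 - 160)) + 13842 = (9603 - 164) + 13842 = 9439 + 13842 = 23281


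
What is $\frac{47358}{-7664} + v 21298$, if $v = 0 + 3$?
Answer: $\frac{244818129}{3832} \approx 63888.0$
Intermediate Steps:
$v = 3$
$\frac{47358}{-7664} + v 21298 = \frac{47358}{-7664} + 3 \cdot 21298 = 47358 \left(- \frac{1}{7664}\right) + 63894 = - \frac{23679}{3832} + 63894 = \frac{244818129}{3832}$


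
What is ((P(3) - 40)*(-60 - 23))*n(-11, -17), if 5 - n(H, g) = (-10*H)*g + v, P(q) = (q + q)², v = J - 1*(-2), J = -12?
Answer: 625820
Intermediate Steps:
v = -10 (v = -12 - 1*(-2) = -12 + 2 = -10)
P(q) = 4*q² (P(q) = (2*q)² = 4*q²)
n(H, g) = 15 + 10*H*g (n(H, g) = 5 - ((-10*H)*g - 10) = 5 - (-10*H*g - 10) = 5 - (-10 - 10*H*g) = 5 + (10 + 10*H*g) = 15 + 10*H*g)
((P(3) - 40)*(-60 - 23))*n(-11, -17) = ((4*3² - 40)*(-60 - 23))*(15 + 10*(-11)*(-17)) = ((4*9 - 40)*(-83))*(15 + 1870) = ((36 - 40)*(-83))*1885 = -4*(-83)*1885 = 332*1885 = 625820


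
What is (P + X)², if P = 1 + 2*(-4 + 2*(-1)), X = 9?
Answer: 4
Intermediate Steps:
P = -11 (P = 1 + 2*(-4 - 2) = 1 + 2*(-6) = 1 - 12 = -11)
(P + X)² = (-11 + 9)² = (-2)² = 4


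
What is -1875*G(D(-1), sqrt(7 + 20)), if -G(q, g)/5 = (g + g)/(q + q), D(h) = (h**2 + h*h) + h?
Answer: 28125*sqrt(3) ≈ 48714.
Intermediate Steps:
D(h) = h + 2*h**2 (D(h) = (h**2 + h**2) + h = 2*h**2 + h = h + 2*h**2)
G(q, g) = -5*g/q (G(q, g) = -5*(g + g)/(q + q) = -5*2*g/(2*q) = -5*2*g*1/(2*q) = -5*g/q)
-1875*G(D(-1), sqrt(7 + 20)) = -(-9375)*sqrt(7 + 20)/((-(1 + 2*(-1)))) = -(-9375)*sqrt(27)/((-(1 - 2))) = -(-9375)*3*sqrt(3)/((-1*(-1))) = -(-9375)*3*sqrt(3)/1 = -(-9375)*3*sqrt(3) = -(-28125)*sqrt(3) = 28125*sqrt(3)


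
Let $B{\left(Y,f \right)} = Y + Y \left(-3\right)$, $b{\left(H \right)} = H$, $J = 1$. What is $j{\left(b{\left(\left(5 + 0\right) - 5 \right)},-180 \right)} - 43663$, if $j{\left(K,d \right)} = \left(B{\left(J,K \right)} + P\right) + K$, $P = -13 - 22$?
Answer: $-43700$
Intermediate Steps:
$P = -35$ ($P = -13 - 22 = -35$)
$B{\left(Y,f \right)} = - 2 Y$ ($B{\left(Y,f \right)} = Y - 3 Y = - 2 Y$)
$j{\left(K,d \right)} = -37 + K$ ($j{\left(K,d \right)} = \left(\left(-2\right) 1 - 35\right) + K = \left(-2 - 35\right) + K = -37 + K$)
$j{\left(b{\left(\left(5 + 0\right) - 5 \right)},-180 \right)} - 43663 = \left(-37 + \left(\left(5 + 0\right) - 5\right)\right) - 43663 = \left(-37 + \left(5 - 5\right)\right) - 43663 = \left(-37 + 0\right) - 43663 = -37 - 43663 = -43700$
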